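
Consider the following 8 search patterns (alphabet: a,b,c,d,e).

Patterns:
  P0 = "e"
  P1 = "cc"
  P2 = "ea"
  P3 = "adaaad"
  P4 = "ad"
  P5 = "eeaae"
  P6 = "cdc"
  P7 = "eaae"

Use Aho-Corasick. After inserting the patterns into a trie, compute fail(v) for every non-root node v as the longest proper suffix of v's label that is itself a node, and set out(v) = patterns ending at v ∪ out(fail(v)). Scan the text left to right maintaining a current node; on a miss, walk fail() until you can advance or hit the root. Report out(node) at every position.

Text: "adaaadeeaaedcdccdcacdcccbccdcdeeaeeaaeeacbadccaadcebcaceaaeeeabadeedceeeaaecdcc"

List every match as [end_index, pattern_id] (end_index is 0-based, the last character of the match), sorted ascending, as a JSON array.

Build automaton:
Trie (insert patterns):
  n0 'ε': a→5 c→2 e→1
  n1 'e': a→4 e→11  ←P0
  n2 'c': c→3 d→15
  n3 'cc': ·  ←P1
  n4 'ea': a→17  ←P2
  n5 'a': d→6
  n6 'ad': a→7  ←P4
  n7 'ada': a→8
  n8 'adaa': a→9
  n9 'adaaa': d→10
  n10 'adaaad': ·  ←P3
  n11 'ee': a→12
  n12 'eea': a→13
  n13 'eeaa': e→14
  n14 'eeaae': ·  ←P5
  n15 'cd': c→16
  n16 'cdc': ·  ←P6
  n17 'eaa': e→18
  n18 'eaae': ·  ←P7

BFS fail/out derivation:
  n1('e'): parent n0 fail=0; on 'e' 0 → fail=0;  out {0}∪∅={0}
  n2('c'): parent n0 fail=0; on 'c' 0 → fail=0;  out ∅∪∅=∅
  n5('a'): parent n0 fail=0; on 'a' 0 → fail=0;  out ∅∪∅=∅
  n3('cc'): parent n2 fail=0; on 'c' 0 → fail=2;  out {1}∪∅={1}
  n4('ea'): parent n1 fail=0; on 'a' 0 → fail=5;  out {2}∪∅={2}
  n6('ad'): parent n5 fail=0; on 'd' 0 → fail=0;  out {4}∪∅={4}
  n11('ee'): parent n1 fail=0; on 'e' 0 → fail=1;  out ∅∪{0}={0}
  n15('cd'): parent n2 fail=0; on 'd' 0 → fail=0;  out ∅∪∅=∅
  n7('ada'): parent n6 fail=0; on 'a' 0 → fail=5;  out ∅∪∅=∅
  n12('eea'): parent n11 fail=1; on 'a' 1 → fail=4;  out ∅∪{2}={2}
  n16('cdc'): parent n15 fail=0; on 'c' 0 → fail=2;  out {6}∪∅={6}
  n17('eaa'): parent n4 fail=5; on 'a' 5→0 → fail=5;  out ∅∪∅=∅
  n8('adaa'): parent n7 fail=5; on 'a' 5→0 → fail=5;  out ∅∪∅=∅
  n13('eeaa'): parent n12 fail=4; on 'a' 4 → fail=17;  out ∅∪∅=∅
  n18('eaae'): parent n17 fail=5; on 'e' 5→0 → fail=1;  out {7}∪{0}={0,7}
  n9('adaaa'): parent n8 fail=5; on 'a' 5→0 → fail=5;  out ∅∪∅=∅
  n14('eeaae'): parent n13 fail=17; on 'e' 17 → fail=18;  out {5}∪{0,7}={0,5,7}
  n10('adaaad'): parent n9 fail=5; on 'd' 5 → fail=6;  out {3}∪{4}={3,4}

Text stream:
pos 0 'a': at 5
pos 1 'd': at 6  → match P4@[0:1]
pos 2 'a': at 7
pos 3 'a': at 8
pos 4 'a': at 9
pos 5 'd': at 10  → match P3@[0:5],P4@[4:5]
pos 6 'e': at 1 (fail-walked)  → match P0@[6:6]
pos 7 'e': at 11  → match P0@[7:7]
pos 8 'a': at 12  → match P2@[7:8]
pos 9 'a': at 13
pos 10 'e': at 14  → match P0@[10:10],P5@[6:10],P7@[7:10]
pos 11 'd': at 0 (fail-walked)
pos 12 'c': at 2
pos 13 'd': at 15
pos 14 'c': at 16  → match P6@[12:14]
pos 15 'c': at 3 (fail-walked)  → match P1@[14:15]
pos 16 'd': at 15 (fail-walked)
pos 17 'c': at 16  → match P6@[15:17]
pos 18 'a': at 5 (fail-walked)
pos 19 'c': at 2 (fail-walked)
pos 20 'd': at 15
pos 21 'c': at 16  → match P6@[19:21]
pos 22 'c': at 3 (fail-walked)  → match P1@[21:22]
pos 23 'c': at 3 (fail-walked)  → match P1@[22:23]
pos 24 'b': at 0 (fail-walked)
pos 25 'c': at 2
pos 26 'c': at 3  → match P1@[25:26]
pos 27 'd': at 15 (fail-walked)
pos 28 'c': at 16  → match P6@[26:28]
pos 29 'd': at 15 (fail-walked)
pos 30 'e': at 1 (fail-walked)  → match P0@[30:30]
pos 31 'e': at 11  → match P0@[31:31]
pos 32 'a': at 12  → match P2@[31:32]
pos 33 'e': at 1 (fail-walked)  → match P0@[33:33]
pos 34 'e': at 11  → match P0@[34:34]
pos 35 'a': at 12  → match P2@[34:35]
pos 36 'a': at 13
pos 37 'e': at 14  → match P0@[37:37],P5@[33:37],P7@[34:37]
pos 38 'e': at 11 (fail-walked)  → match P0@[38:38]
pos 39 'a': at 12  → match P2@[38:39]
pos 40 'c': at 2 (fail-walked)
pos 41 'b': at 0 (fail-walked)
pos 42 'a': at 5
pos 43 'd': at 6  → match P4@[42:43]
pos 44 'c': at 2 (fail-walked)
pos 45 'c': at 3  → match P1@[44:45]
pos 46 'a': at 5 (fail-walked)
pos 47 'a': at 5 (fail-walked)
pos 48 'd': at 6  → match P4@[47:48]
pos 49 'c': at 2 (fail-walked)
pos 50 'e': at 1 (fail-walked)  → match P0@[50:50]
pos 51 'b': at 0 (fail-walked)
pos 52 'c': at 2
pos 53 'a': at 5 (fail-walked)
pos 54 'c': at 2 (fail-walked)
pos 55 'e': at 1 (fail-walked)  → match P0@[55:55]
pos 56 'a': at 4  → match P2@[55:56]
pos 57 'a': at 17
pos 58 'e': at 18  → match P0@[58:58],P7@[55:58]
pos 59 'e': at 11 (fail-walked)  → match P0@[59:59]
pos 60 'e': at 11 (fail-walked)  → match P0@[60:60]
pos 61 'a': at 12  → match P2@[60:61]
pos 62 'b': at 0 (fail-walked)
pos 63 'a': at 5
pos 64 'd': at 6  → match P4@[63:64]
pos 65 'e': at 1 (fail-walked)  → match P0@[65:65]
pos 66 'e': at 11  → match P0@[66:66]
pos 67 'd': at 0 (fail-walked)
pos 68 'c': at 2
pos 69 'e': at 1 (fail-walked)  → match P0@[69:69]
pos 70 'e': at 11  → match P0@[70:70]
pos 71 'e': at 11 (fail-walked)  → match P0@[71:71]
pos 72 'a': at 12  → match P2@[71:72]
pos 73 'a': at 13
pos 74 'e': at 14  → match P0@[74:74],P5@[70:74],P7@[71:74]
pos 75 'c': at 2 (fail-walked)
pos 76 'd': at 15
pos 77 'c': at 16  → match P6@[75:77]
pos 78 'c': at 3 (fail-walked)  → match P1@[77:78]

Matches: [[1,4],[5,3],[5,4],[6,0],[7,0],[8,2],[10,0],[10,5],[10,7],[14,6],[15,1],[17,6],[21,6],[22,1],[23,1],[26,1],[28,6],[30,0],[31,0],[32,2],[33,0],[34,0],[35,2],[37,0],[37,5],[37,7],[38,0],[39,2],[43,4],[45,1],[48,4],[50,0],[55,0],[56,2],[58,0],[58,7],[59,0],[60,0],[61,2],[64,4],[65,0],[66,0],[69,0],[70,0],[71,0],[72,2],[74,0],[74,5],[74,7],[77,6],[78,1]]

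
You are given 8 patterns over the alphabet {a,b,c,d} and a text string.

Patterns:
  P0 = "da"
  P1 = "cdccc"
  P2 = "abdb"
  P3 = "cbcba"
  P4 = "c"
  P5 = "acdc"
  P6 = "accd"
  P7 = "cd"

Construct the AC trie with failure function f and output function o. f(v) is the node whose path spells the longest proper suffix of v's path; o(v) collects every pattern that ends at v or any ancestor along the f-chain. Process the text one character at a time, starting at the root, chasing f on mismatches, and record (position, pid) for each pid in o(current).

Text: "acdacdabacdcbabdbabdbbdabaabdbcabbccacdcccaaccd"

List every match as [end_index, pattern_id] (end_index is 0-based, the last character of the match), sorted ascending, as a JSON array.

Construct AC machine:
Trie (insert patterns):
  n0 'ε': a→8 c→3 d→1
  n1 'd': a→2
  n2 'da': ·  ←P0
  n3 'c': b→12 d→4  ←P4
  n4 'cd': c→5  ←P7
  n5 'cdc': c→6
  n6 'cdcc': c→7
  n7 'cdccc': ·  ←P1
  n8 'a': b→9 c→16
  n9 'ab': d→10
  n10 'abd': b→11
  n11 'abdb': ·  ←P2
  n12 'cb': c→13
  n13 'cbc': b→14
  n14 'cbcb': a→15
  n15 'cbcba': ·  ←P3
  n16 'ac': c→19 d→17
  n17 'acd': c→18
  n18 'acdc': ·  ←P5
  n19 'acc': d→20
  n20 'accd': ·  ←P6

BFS fail/out derivation:
  fail(1) 'd': from fail(0)=0 chase 'd': 0 ⇒ 0;  out=∅∪out(0)=∅
  fail(3) 'c': from fail(0)=0 chase 'c': 0 ⇒ 0;  out={4}∪out(0)={4}
  fail(8) 'a': from fail(0)=0 chase 'a': 0 ⇒ 0;  out=∅∪out(0)=∅
  fail(2) 'da': from fail(1)=0 chase 'a': 0 ⇒ 8;  out={0}∪out(8)={0}
  fail(4) 'cd': from fail(3)=0 chase 'd': 0 ⇒ 1;  out={7}∪out(1)={7}
  fail(9) 'ab': from fail(8)=0 chase 'b': 0 ⇒ 0;  out=∅∪out(0)=∅
  fail(12) 'cb': from fail(3)=0 chase 'b': 0 ⇒ 0;  out=∅∪out(0)=∅
  fail(16) 'ac': from fail(8)=0 chase 'c': 0 ⇒ 3;  out=∅∪out(3)={4}
  fail(5) 'cdc': from fail(4)=1 chase 'c': 1→0 ⇒ 3;  out=∅∪out(3)={4}
  fail(10) 'abd': from fail(9)=0 chase 'd': 0 ⇒ 1;  out=∅∪out(1)=∅
  fail(13) 'cbc': from fail(12)=0 chase 'c': 0 ⇒ 3;  out=∅∪out(3)={4}
  fail(17) 'acd': from fail(16)=3 chase 'd': 3 ⇒ 4;  out=∅∪out(4)={7}
  fail(19) 'acc': from fail(16)=3 chase 'c': 3→0 ⇒ 3;  out=∅∪out(3)={4}
  fail(6) 'cdcc': from fail(5)=3 chase 'c': 3→0 ⇒ 3;  out=∅∪out(3)={4}
  fail(11) 'abdb': from fail(10)=1 chase 'b': 1→0 ⇒ 0;  out={2}∪out(0)={2}
  fail(14) 'cbcb': from fail(13)=3 chase 'b': 3 ⇒ 12;  out=∅∪out(12)=∅
  fail(18) 'acdc': from fail(17)=4 chase 'c': 4 ⇒ 5;  out={5}∪out(5)={4,5}
  fail(20) 'accd': from fail(19)=3 chase 'd': 3 ⇒ 4;  out={6}∪out(4)={6,7}
  fail(7) 'cdccc': from fail(6)=3 chase 'c': 3→0 ⇒ 3;  out={1}∪out(3)={1,4}
  fail(15) 'cbcba': from fail(14)=12 chase 'a': 12→0 ⇒ 8;  out={3}∪out(8)={3}

Text stream:
[0] read 'a'  n0⇒n8
[1] read 'c'  n8⇒n16  emit P4@[1:1]
[2] read 'd'  n16⇒n17  emit P7@[1:2]
[3] read 'a'  n17⇒n2 (fail-walked)  emit P0@[2:3]
[4] read 'c'  n2⇒n16 (fail-walked)  emit P4@[4:4]
[5] read 'd'  n16⇒n17  emit P7@[4:5]
[6] read 'a'  n17⇒n2 (fail-walked)  emit P0@[5:6]
[7] read 'b'  n2⇒n9 (fail-walked)
[8] read 'a'  n9⇒n8 (fail-walked)
[9] read 'c'  n8⇒n16  emit P4@[9:9]
[10] read 'd'  n16⇒n17  emit P7@[9:10]
[11] read 'c'  n17⇒n18  emit P4@[11:11],P5@[8:11]
[12] read 'b'  n18⇒n12 (fail-walked)
[13] read 'a'  n12⇒n8 (fail-walked)
[14] read 'b'  n8⇒n9
[15] read 'd'  n9⇒n10
[16] read 'b'  n10⇒n11  emit P2@[13:16]
[17] read 'a'  n11⇒n8 (fail-walked)
[18] read 'b'  n8⇒n9
[19] read 'd'  n9⇒n10
[20] read 'b'  n10⇒n11  emit P2@[17:20]
[21] read 'b'  n11⇒n0 (fail-walked)
[22] read 'd'  n0⇒n1
[23] read 'a'  n1⇒n2  emit P0@[22:23]
[24] read 'b'  n2⇒n9 (fail-walked)
[25] read 'a'  n9⇒n8 (fail-walked)
[26] read 'a'  n8⇒n8 (fail-walked)
[27] read 'b'  n8⇒n9
[28] read 'd'  n9⇒n10
[29] read 'b'  n10⇒n11  emit P2@[26:29]
[30] read 'c'  n11⇒n3 (fail-walked)  emit P4@[30:30]
[31] read 'a'  n3⇒n8 (fail-walked)
[32] read 'b'  n8⇒n9
[33] read 'b'  n9⇒n0 (fail-walked)
[34] read 'c'  n0⇒n3  emit P4@[34:34]
[35] read 'c'  n3⇒n3 (fail-walked)  emit P4@[35:35]
[36] read 'a'  n3⇒n8 (fail-walked)
[37] read 'c'  n8⇒n16  emit P4@[37:37]
[38] read 'd'  n16⇒n17  emit P7@[37:38]
[39] read 'c'  n17⇒n18  emit P4@[39:39],P5@[36:39]
[40] read 'c'  n18⇒n6 (fail-walked)  emit P4@[40:40]
[41] read 'c'  n6⇒n7  emit P1@[37:41],P4@[41:41]
[42] read 'a'  n7⇒n8 (fail-walked)
[43] read 'a'  n8⇒n8 (fail-walked)
[44] read 'c'  n8⇒n16  emit P4@[44:44]
[45] read 'c'  n16⇒n19  emit P4@[45:45]
[46] read 'd'  n19⇒n20  emit P6@[43:46],P7@[45:46]

Result: [[1,4],[2,7],[3,0],[4,4],[5,7],[6,0],[9,4],[10,7],[11,4],[11,5],[16,2],[20,2],[23,0],[29,2],[30,4],[34,4],[35,4],[37,4],[38,7],[39,4],[39,5],[40,4],[41,1],[41,4],[44,4],[45,4],[46,6],[46,7]]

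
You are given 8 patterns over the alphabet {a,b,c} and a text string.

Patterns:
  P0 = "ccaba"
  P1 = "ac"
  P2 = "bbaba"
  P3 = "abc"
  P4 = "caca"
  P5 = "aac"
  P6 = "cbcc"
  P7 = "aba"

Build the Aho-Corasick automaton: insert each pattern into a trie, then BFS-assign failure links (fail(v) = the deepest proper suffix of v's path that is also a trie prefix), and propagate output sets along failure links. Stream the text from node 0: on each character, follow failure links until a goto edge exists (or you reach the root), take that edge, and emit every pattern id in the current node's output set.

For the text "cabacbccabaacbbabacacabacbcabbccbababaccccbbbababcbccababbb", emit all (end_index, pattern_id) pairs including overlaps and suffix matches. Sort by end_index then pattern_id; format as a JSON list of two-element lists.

Construct AC machine:
Trie nodes:
  0='ε' goto a→6 b→8 c→1
  1='c' goto a→15 b→20 c→2
  2='cc' goto a→3
  3='cca' goto b→4
  4='ccab' goto a→5
  5='ccaba' goto ·  [P0 ends]
  6='a' goto a→18 b→13 c→7
  7='ac' goto ·  [P1 ends]
  8='b' goto b→9
  9='bb' goto a→10
  10='bba' goto b→11
  11='bbab' goto a→12
  12='bbaba' goto ·  [P2 ends]
  13='ab' goto a→23 c→14
  14='abc' goto ·  [P3 ends]
  15='ca' goto c→16
  16='cac' goto a→17
  17='caca' goto ·  [P4 ends]
  18='aa' goto c→19
  19='aac' goto ·  [P5 ends]
  20='cb' goto c→21
  21='cbc' goto c→22
  22='cbcc' goto ·  [P6 ends]
  23='aba' goto ·  [P7 ends]

BFS fail/out derivation:
  n1('c'): parent n0 fail=0; on 'c' 0 → fail=0;  out ∅∪∅=∅
  n6('a'): parent n0 fail=0; on 'a' 0 → fail=0;  out ∅∪∅=∅
  n8('b'): parent n0 fail=0; on 'b' 0 → fail=0;  out ∅∪∅=∅
  n2('cc'): parent n1 fail=0; on 'c' 0 → fail=1;  out ∅∪∅=∅
  n7('ac'): parent n6 fail=0; on 'c' 0 → fail=1;  out {1}∪∅={1}
  n9('bb'): parent n8 fail=0; on 'b' 0 → fail=8;  out ∅∪∅=∅
  n13('ab'): parent n6 fail=0; on 'b' 0 → fail=8;  out ∅∪∅=∅
  n15('ca'): parent n1 fail=0; on 'a' 0 → fail=6;  out ∅∪∅=∅
  n18('aa'): parent n6 fail=0; on 'a' 0 → fail=6;  out ∅∪∅=∅
  n20('cb'): parent n1 fail=0; on 'b' 0 → fail=8;  out ∅∪∅=∅
  n3('cca'): parent n2 fail=1; on 'a' 1 → fail=15;  out ∅∪∅=∅
  n10('bba'): parent n9 fail=8; on 'a' 8→0 → fail=6;  out ∅∪∅=∅
  n14('abc'): parent n13 fail=8; on 'c' 8→0 → fail=1;  out {3}∪∅={3}
  n16('cac'): parent n15 fail=6; on 'c' 6 → fail=7;  out ∅∪{1}={1}
  n19('aac'): parent n18 fail=6; on 'c' 6 → fail=7;  out {5}∪{1}={1,5}
  n21('cbc'): parent n20 fail=8; on 'c' 8→0 → fail=1;  out ∅∪∅=∅
  n23('aba'): parent n13 fail=8; on 'a' 8→0 → fail=6;  out {7}∪∅={7}
  n4('ccab'): parent n3 fail=15; on 'b' 15→6 → fail=13;  out ∅∪∅=∅
  n11('bbab'): parent n10 fail=6; on 'b' 6 → fail=13;  out ∅∪∅=∅
  n17('caca'): parent n16 fail=7; on 'a' 7→1 → fail=15;  out {4}∪∅={4}
  n22('cbcc'): parent n21 fail=1; on 'c' 1 → fail=2;  out {6}∪∅={6}
  n5('ccaba'): parent n4 fail=13; on 'a' 13 → fail=23;  out {0}∪{7}={0,7}
  n12('bbaba'): parent n11 fail=13; on 'a' 13 → fail=23;  out {2}∪{7}={2,7}

Run:
i=0 'c': node 0→1
i=1 'a': node 1→15
i=2 'b': node 15→13 (via fail)
i=3 'a': node 13→23  ** P7@[1:3]
i=4 'c': node 23→7 (via fail)  ** P1@[3:4]
i=5 'b': node 7→20 (via fail)
i=6 'c': node 20→21
i=7 'c': node 21→22  ** P6@[4:7]
i=8 'a': node 22→3 (via fail)
i=9 'b': node 3→4
i=10 'a': node 4→5  ** P0@[6:10],P7@[8:10]
i=11 'a': node 5→18 (via fail)
i=12 'c': node 18→19  ** P1@[11:12],P5@[10:12]
i=13 'b': node 19→20 (via fail)
i=14 'b': node 20→9 (via fail)
i=15 'a': node 9→10
i=16 'b': node 10→11
i=17 'a': node 11→12  ** P2@[13:17],P7@[15:17]
i=18 'c': node 12→7 (via fail)  ** P1@[17:18]
i=19 'a': node 7→15 (via fail)
i=20 'c': node 15→16  ** P1@[19:20]
i=21 'a': node 16→17  ** P4@[18:21]
i=22 'b': node 17→13 (via fail)
i=23 'a': node 13→23  ** P7@[21:23]
i=24 'c': node 23→7 (via fail)  ** P1@[23:24]
i=25 'b': node 7→20 (via fail)
i=26 'c': node 20→21
i=27 'a': node 21→15 (via fail)
i=28 'b': node 15→13 (via fail)
i=29 'b': node 13→9 (via fail)
i=30 'c': node 9→1 (via fail)
i=31 'c': node 1→2
i=32 'b': node 2→20 (via fail)
i=33 'a': node 20→6 (via fail)
i=34 'b': node 6→13
i=35 'a': node 13→23  ** P7@[33:35]
i=36 'b': node 23→13 (via fail)
i=37 'a': node 13→23  ** P7@[35:37]
i=38 'c': node 23→7 (via fail)  ** P1@[37:38]
i=39 'c': node 7→2 (via fail)
i=40 'c': node 2→2 (via fail)
i=41 'c': node 2→2 (via fail)
i=42 'b': node 2→20 (via fail)
i=43 'b': node 20→9 (via fail)
i=44 'b': node 9→9 (via fail)
i=45 'a': node 9→10
i=46 'b': node 10→11
i=47 'a': node 11→12  ** P2@[43:47],P7@[45:47]
i=48 'b': node 12→13 (via fail)
i=49 'c': node 13→14  ** P3@[47:49]
i=50 'b': node 14→20 (via fail)
i=51 'c': node 20→21
i=52 'c': node 21→22  ** P6@[49:52]
i=53 'a': node 22→3 (via fail)
i=54 'b': node 3→4
i=55 'a': node 4→5  ** P0@[51:55],P7@[53:55]
i=56 'b': node 5→13 (via fail)
i=57 'b': node 13→9 (via fail)
i=58 'b': node 9→9 (via fail)

All matches (sorted): [[3,7],[4,1],[7,6],[10,0],[10,7],[12,1],[12,5],[17,2],[17,7],[18,1],[20,1],[21,4],[23,7],[24,1],[35,7],[37,7],[38,1],[47,2],[47,7],[49,3],[52,6],[55,0],[55,7]]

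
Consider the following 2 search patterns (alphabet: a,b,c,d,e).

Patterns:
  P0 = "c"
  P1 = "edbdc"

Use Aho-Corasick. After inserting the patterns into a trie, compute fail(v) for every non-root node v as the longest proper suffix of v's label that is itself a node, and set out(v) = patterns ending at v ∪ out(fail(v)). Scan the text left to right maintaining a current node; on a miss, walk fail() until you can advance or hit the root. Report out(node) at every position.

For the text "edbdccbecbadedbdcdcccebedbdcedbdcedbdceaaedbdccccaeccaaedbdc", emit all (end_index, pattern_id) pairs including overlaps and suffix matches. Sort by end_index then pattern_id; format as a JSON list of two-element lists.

Build automaton:
Trie nodes:
  n0 'ε': c→1 e→2
  n1 'c': ·  ←P0
  n2 'e': d→3
  n3 'ed': b→4
  n4 'edb': d→5
  n5 'edbd': c→6
  n6 'edbdc': ·  ←P1

BFS fail/out derivation:
  fail(1) 'c': from fail(0)=0 chase 'c': 0 ⇒ 0;  out={0}∪out(0)={0}
  fail(2) 'e': from fail(0)=0 chase 'e': 0 ⇒ 0;  out=∅∪out(0)=∅
  fail(3) 'ed': from fail(2)=0 chase 'd': 0 ⇒ 0;  out=∅∪out(0)=∅
  fail(4) 'edb': from fail(3)=0 chase 'b': 0 ⇒ 0;  out=∅∪out(0)=∅
  fail(5) 'edbd': from fail(4)=0 chase 'd': 0 ⇒ 0;  out=∅∪out(0)=∅
  fail(6) 'edbdc': from fail(5)=0 chase 'c': 0 ⇒ 1;  out={1}∪out(1)={0,1}

Scan:
[0] read 'e'  n0⇒n2
[1] read 'd'  n2⇒n3
[2] read 'b'  n3⇒n4
[3] read 'd'  n4⇒n5
[4] read 'c'  n5⇒n6  → match P0@[4:4],P1@[0:4]
[5] read 'c'  n6⇒n1 (fail-walked)  → match P0@[5:5]
[6] read 'b'  n1⇒n0 (fail-walked)
[7] read 'e'  n0⇒n2
[8] read 'c'  n2⇒n1 (fail-walked)  → match P0@[8:8]
[9] read 'b'  n1⇒n0 (fail-walked)
[10] read 'a'  n0⇒n0
[11] read 'd'  n0⇒n0
[12] read 'e'  n0⇒n2
[13] read 'd'  n2⇒n3
[14] read 'b'  n3⇒n4
[15] read 'd'  n4⇒n5
[16] read 'c'  n5⇒n6  → match P0@[16:16],P1@[12:16]
[17] read 'd'  n6⇒n0 (fail-walked)
[18] read 'c'  n0⇒n1  → match P0@[18:18]
[19] read 'c'  n1⇒n1 (fail-walked)  → match P0@[19:19]
[20] read 'c'  n1⇒n1 (fail-walked)  → match P0@[20:20]
[21] read 'e'  n1⇒n2 (fail-walked)
[22] read 'b'  n2⇒n0 (fail-walked)
[23] read 'e'  n0⇒n2
[24] read 'd'  n2⇒n3
[25] read 'b'  n3⇒n4
[26] read 'd'  n4⇒n5
[27] read 'c'  n5⇒n6  → match P0@[27:27],P1@[23:27]
[28] read 'e'  n6⇒n2 (fail-walked)
[29] read 'd'  n2⇒n3
[30] read 'b'  n3⇒n4
[31] read 'd'  n4⇒n5
[32] read 'c'  n5⇒n6  → match P0@[32:32],P1@[28:32]
[33] read 'e'  n6⇒n2 (fail-walked)
[34] read 'd'  n2⇒n3
[35] read 'b'  n3⇒n4
[36] read 'd'  n4⇒n5
[37] read 'c'  n5⇒n6  → match P0@[37:37],P1@[33:37]
[38] read 'e'  n6⇒n2 (fail-walked)
[39] read 'a'  n2⇒n0 (fail-walked)
[40] read 'a'  n0⇒n0
[41] read 'e'  n0⇒n2
[42] read 'd'  n2⇒n3
[43] read 'b'  n3⇒n4
[44] read 'd'  n4⇒n5
[45] read 'c'  n5⇒n6  → match P0@[45:45],P1@[41:45]
[46] read 'c'  n6⇒n1 (fail-walked)  → match P0@[46:46]
[47] read 'c'  n1⇒n1 (fail-walked)  → match P0@[47:47]
[48] read 'c'  n1⇒n1 (fail-walked)  → match P0@[48:48]
[49] read 'a'  n1⇒n0 (fail-walked)
[50] read 'e'  n0⇒n2
[51] read 'c'  n2⇒n1 (fail-walked)  → match P0@[51:51]
[52] read 'c'  n1⇒n1 (fail-walked)  → match P0@[52:52]
[53] read 'a'  n1⇒n0 (fail-walked)
[54] read 'a'  n0⇒n0
[55] read 'e'  n0⇒n2
[56] read 'd'  n2⇒n3
[57] read 'b'  n3⇒n4
[58] read 'd'  n4⇒n5
[59] read 'c'  n5⇒n6  → match P0@[59:59],P1@[55:59]

Matches: [[4,0],[4,1],[5,0],[8,0],[16,0],[16,1],[18,0],[19,0],[20,0],[27,0],[27,1],[32,0],[32,1],[37,0],[37,1],[45,0],[45,1],[46,0],[47,0],[48,0],[51,0],[52,0],[59,0],[59,1]]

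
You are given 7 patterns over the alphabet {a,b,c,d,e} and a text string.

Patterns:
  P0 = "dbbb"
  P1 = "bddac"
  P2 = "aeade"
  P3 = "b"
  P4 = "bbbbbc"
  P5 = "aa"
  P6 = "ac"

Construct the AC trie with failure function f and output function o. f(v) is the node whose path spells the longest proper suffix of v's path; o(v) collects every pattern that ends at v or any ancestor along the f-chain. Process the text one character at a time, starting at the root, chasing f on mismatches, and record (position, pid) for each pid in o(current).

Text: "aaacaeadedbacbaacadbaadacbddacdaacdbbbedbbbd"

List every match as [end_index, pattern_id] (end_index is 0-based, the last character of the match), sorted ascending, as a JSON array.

Construct AC machine:
Trie nodes:
  n0 'ε': a→10 b→5 d→1
  n1 'd': b→2
  n2 'db': b→3
  n3 'dbb': b→4
  n4 'dbbb': ·  ←P0
  n5 'b': b→15 d→6  ←P3
  n6 'bd': d→7
  n7 'bdd': a→8
  n8 'bdda': c→9
  n9 'bddac': ·  ←P1
  n10 'a': a→20 c→21 e→11
  n11 'ae': a→12
  n12 'aea': d→13
  n13 'aead': e→14
  n14 'aeade': ·  ←P2
  n15 'bb': b→16
  n16 'bbb': b→17
  n17 'bbbb': b→18
  n18 'bbbbb': c→19
  n19 'bbbbbc': ·  ←P4
  n20 'aa': ·  ←P5
  n21 'ac': ·  ←P6

Failure links (BFS by depth):
  fail(1) 'd': from fail(0)=0 chase 'd': 0 ⇒ 0;  out=∅∪out(0)=∅
  fail(5) 'b': from fail(0)=0 chase 'b': 0 ⇒ 0;  out={3}∪out(0)={3}
  fail(10) 'a': from fail(0)=0 chase 'a': 0 ⇒ 0;  out=∅∪out(0)=∅
  fail(2) 'db': from fail(1)=0 chase 'b': 0 ⇒ 5;  out=∅∪out(5)={3}
  fail(6) 'bd': from fail(5)=0 chase 'd': 0 ⇒ 1;  out=∅∪out(1)=∅
  fail(11) 'ae': from fail(10)=0 chase 'e': 0 ⇒ 0;  out=∅∪out(0)=∅
  fail(15) 'bb': from fail(5)=0 chase 'b': 0 ⇒ 5;  out=∅∪out(5)={3}
  fail(20) 'aa': from fail(10)=0 chase 'a': 0 ⇒ 10;  out={5}∪out(10)={5}
  fail(21) 'ac': from fail(10)=0 chase 'c': 0 ⇒ 0;  out={6}∪out(0)={6}
  fail(3) 'dbb': from fail(2)=5 chase 'b': 5 ⇒ 15;  out=∅∪out(15)={3}
  fail(7) 'bdd': from fail(6)=1 chase 'd': 1→0 ⇒ 1;  out=∅∪out(1)=∅
  fail(12) 'aea': from fail(11)=0 chase 'a': 0 ⇒ 10;  out=∅∪out(10)=∅
  fail(16) 'bbb': from fail(15)=5 chase 'b': 5 ⇒ 15;  out=∅∪out(15)={3}
  fail(4) 'dbbb': from fail(3)=15 chase 'b': 15 ⇒ 16;  out={0}∪out(16)={0,3}
  fail(8) 'bdda': from fail(7)=1 chase 'a': 1→0 ⇒ 10;  out=∅∪out(10)=∅
  fail(13) 'aead': from fail(12)=10 chase 'd': 10→0 ⇒ 1;  out=∅∪out(1)=∅
  fail(17) 'bbbb': from fail(16)=15 chase 'b': 15 ⇒ 16;  out=∅∪out(16)={3}
  fail(9) 'bddac': from fail(8)=10 chase 'c': 10 ⇒ 21;  out={1}∪out(21)={1,6}
  fail(14) 'aeade': from fail(13)=1 chase 'e': 1→0 ⇒ 0;  out={2}∪out(0)={2}
  fail(18) 'bbbbb': from fail(17)=16 chase 'b': 16 ⇒ 17;  out=∅∪out(17)={3}
  fail(19) 'bbbbbc': from fail(18)=17 chase 'c': 17→16→15→5→0 ⇒ 0;  out={4}∪out(0)={4}

Scan:
[0] read 'a'  n0⇒n10
[1] read 'a'  n10⇒n20  emit P5@[0:1]
[2] read 'a'  n20⇒n20 ·f  emit P5@[1:2]
[3] read 'c'  n20⇒n21 ·f  emit P6@[2:3]
[4] read 'a'  n21⇒n10 ·f
[5] read 'e'  n10⇒n11
[6] read 'a'  n11⇒n12
[7] read 'd'  n12⇒n13
[8] read 'e'  n13⇒n14  emit P2@[4:8]
[9] read 'd'  n14⇒n1 ·f
[10] read 'b'  n1⇒n2  emit P3@[10:10]
[11] read 'a'  n2⇒n10 ·f
[12] read 'c'  n10⇒n21  emit P6@[11:12]
[13] read 'b'  n21⇒n5 ·f  emit P3@[13:13]
[14] read 'a'  n5⇒n10 ·f
[15] read 'a'  n10⇒n20  emit P5@[14:15]
[16] read 'c'  n20⇒n21 ·f  emit P6@[15:16]
[17] read 'a'  n21⇒n10 ·f
[18] read 'd'  n10⇒n1 ·f
[19] read 'b'  n1⇒n2  emit P3@[19:19]
[20] read 'a'  n2⇒n10 ·f
[21] read 'a'  n10⇒n20  emit P5@[20:21]
[22] read 'd'  n20⇒n1 ·f
[23] read 'a'  n1⇒n10 ·f
[24] read 'c'  n10⇒n21  emit P6@[23:24]
[25] read 'b'  n21⇒n5 ·f  emit P3@[25:25]
[26] read 'd'  n5⇒n6
[27] read 'd'  n6⇒n7
[28] read 'a'  n7⇒n8
[29] read 'c'  n8⇒n9  emit P1@[25:29],P6@[28:29]
[30] read 'd'  n9⇒n1 ·f
[31] read 'a'  n1⇒n10 ·f
[32] read 'a'  n10⇒n20  emit P5@[31:32]
[33] read 'c'  n20⇒n21 ·f  emit P6@[32:33]
[34] read 'd'  n21⇒n1 ·f
[35] read 'b'  n1⇒n2  emit P3@[35:35]
[36] read 'b'  n2⇒n3  emit P3@[36:36]
[37] read 'b'  n3⇒n4  emit P0@[34:37],P3@[37:37]
[38] read 'e'  n4⇒n0 ·f
[39] read 'd'  n0⇒n1
[40] read 'b'  n1⇒n2  emit P3@[40:40]
[41] read 'b'  n2⇒n3  emit P3@[41:41]
[42] read 'b'  n3⇒n4  emit P0@[39:42],P3@[42:42]
[43] read 'd'  n4⇒n6 ·f

Matches: [[1,5],[2,5],[3,6],[8,2],[10,3],[12,6],[13,3],[15,5],[16,6],[19,3],[21,5],[24,6],[25,3],[29,1],[29,6],[32,5],[33,6],[35,3],[36,3],[37,0],[37,3],[40,3],[41,3],[42,0],[42,3]]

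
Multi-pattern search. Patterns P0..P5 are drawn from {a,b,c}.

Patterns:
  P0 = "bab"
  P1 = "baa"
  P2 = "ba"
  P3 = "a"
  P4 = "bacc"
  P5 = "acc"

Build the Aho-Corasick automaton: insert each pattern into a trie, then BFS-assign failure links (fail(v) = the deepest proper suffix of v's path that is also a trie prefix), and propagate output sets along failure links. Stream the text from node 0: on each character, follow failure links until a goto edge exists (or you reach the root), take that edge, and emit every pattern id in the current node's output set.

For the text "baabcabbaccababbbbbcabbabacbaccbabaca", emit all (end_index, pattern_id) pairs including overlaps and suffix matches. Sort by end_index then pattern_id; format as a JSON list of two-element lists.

Construct AC machine:
Trie nodes:
  0='ε' goto a→5 b→1
  1='b' goto a→2
  2='ba' goto a→4 b→3 c→6  [P2 ends]
  3='bab' goto ·  [P0 ends]
  4='baa' goto ·  [P1 ends]
  5='a' goto c→8  [P3 ends]
  6='bac' goto c→7
  7='bacc' goto ·  [P4 ends]
  8='ac' goto c→9
  9='acc' goto ·  [P5 ends]

BFS fail/out derivation:
  fail(1) 'b': from fail(0)=0 chase 'b': 0 ⇒ 0;  out=∅∪out(0)=∅
  fail(5) 'a': from fail(0)=0 chase 'a': 0 ⇒ 0;  out={3}∪out(0)={3}
  fail(2) 'ba': from fail(1)=0 chase 'a': 0 ⇒ 5;  out={2}∪out(5)={2,3}
  fail(8) 'ac': from fail(5)=0 chase 'c': 0 ⇒ 0;  out=∅∪out(0)=∅
  fail(3) 'bab': from fail(2)=5 chase 'b': 5→0 ⇒ 1;  out={0}∪out(1)={0}
  fail(4) 'baa': from fail(2)=5 chase 'a': 5→0 ⇒ 5;  out={1}∪out(5)={1,3}
  fail(6) 'bac': from fail(2)=5 chase 'c': 5 ⇒ 8;  out=∅∪out(8)=∅
  fail(9) 'acc': from fail(8)=0 chase 'c': 0 ⇒ 0;  out={5}∪out(0)={5}
  fail(7) 'bacc': from fail(6)=8 chase 'c': 8 ⇒ 9;  out={4}∪out(9)={4,5}

Scan:
pos 0 'b': at 1
pos 1 'a': at 2  → match P2@[0:1],P3@[1:1]
pos 2 'a': at 4  → match P1@[0:2],P3@[2:2]
pos 3 'b': at 1 (fail-walked)
pos 4 'c': at 0 (fail-walked)
pos 5 'a': at 5  → match P3@[5:5]
pos 6 'b': at 1 (fail-walked)
pos 7 'b': at 1 (fail-walked)
pos 8 'a': at 2  → match P2@[7:8],P3@[8:8]
pos 9 'c': at 6
pos 10 'c': at 7  → match P4@[7:10],P5@[8:10]
pos 11 'a': at 5 (fail-walked)  → match P3@[11:11]
pos 12 'b': at 1 (fail-walked)
pos 13 'a': at 2  → match P2@[12:13],P3@[13:13]
pos 14 'b': at 3  → match P0@[12:14]
pos 15 'b': at 1 (fail-walked)
pos 16 'b': at 1 (fail-walked)
pos 17 'b': at 1 (fail-walked)
pos 18 'b': at 1 (fail-walked)
pos 19 'c': at 0 (fail-walked)
pos 20 'a': at 5  → match P3@[20:20]
pos 21 'b': at 1 (fail-walked)
pos 22 'b': at 1 (fail-walked)
pos 23 'a': at 2  → match P2@[22:23],P3@[23:23]
pos 24 'b': at 3  → match P0@[22:24]
pos 25 'a': at 2 (fail-walked)  → match P2@[24:25],P3@[25:25]
pos 26 'c': at 6
pos 27 'b': at 1 (fail-walked)
pos 28 'a': at 2  → match P2@[27:28],P3@[28:28]
pos 29 'c': at 6
pos 30 'c': at 7  → match P4@[27:30],P5@[28:30]
pos 31 'b': at 1 (fail-walked)
pos 32 'a': at 2  → match P2@[31:32],P3@[32:32]
pos 33 'b': at 3  → match P0@[31:33]
pos 34 'a': at 2 (fail-walked)  → match P2@[33:34],P3@[34:34]
pos 35 'c': at 6
pos 36 'a': at 5 (fail-walked)  → match P3@[36:36]

Matches: [[1,2],[1,3],[2,1],[2,3],[5,3],[8,2],[8,3],[10,4],[10,5],[11,3],[13,2],[13,3],[14,0],[20,3],[23,2],[23,3],[24,0],[25,2],[25,3],[28,2],[28,3],[30,4],[30,5],[32,2],[32,3],[33,0],[34,2],[34,3],[36,3]]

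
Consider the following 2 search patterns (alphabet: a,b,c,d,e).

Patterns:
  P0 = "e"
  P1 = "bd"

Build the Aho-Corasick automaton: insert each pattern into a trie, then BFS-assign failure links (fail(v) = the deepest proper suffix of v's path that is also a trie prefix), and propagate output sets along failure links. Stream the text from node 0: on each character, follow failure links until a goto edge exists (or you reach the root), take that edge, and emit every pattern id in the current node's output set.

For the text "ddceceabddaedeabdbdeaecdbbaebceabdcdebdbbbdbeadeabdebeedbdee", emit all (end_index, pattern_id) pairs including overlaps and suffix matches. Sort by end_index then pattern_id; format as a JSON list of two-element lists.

Build automaton:
Trie nodes:
  n0 'ε': b→2 e→1
  n1 'e': ·  ←P0
  n2 'b': d→3
  n3 'bd': ·  ←P1

BFS fail/out derivation:
  n1('e'): parent n0 fail=0; on 'e' 0 → fail=0;  out {0}∪∅={0}
  n2('b'): parent n0 fail=0; on 'b' 0 → fail=0;  out ∅∪∅=∅
  n3('bd'): parent n2 fail=0; on 'd' 0 → fail=0;  out {1}∪∅={1}

Text stream:
i=0 'd': node 0→0
i=1 'd': node 0→0
i=2 'c': node 0→0
i=3 'e': node 0→1  ** P0@[3:3]
i=4 'c': node 1→0 (fail-walked)
i=5 'e': node 0→1  ** P0@[5:5]
i=6 'a': node 1→0 (fail-walked)
i=7 'b': node 0→2
i=8 'd': node 2→3  ** P1@[7:8]
i=9 'd': node 3→0 (fail-walked)
i=10 'a': node 0→0
i=11 'e': node 0→1  ** P0@[11:11]
i=12 'd': node 1→0 (fail-walked)
i=13 'e': node 0→1  ** P0@[13:13]
i=14 'a': node 1→0 (fail-walked)
i=15 'b': node 0→2
i=16 'd': node 2→3  ** P1@[15:16]
i=17 'b': node 3→2 (fail-walked)
i=18 'd': node 2→3  ** P1@[17:18]
i=19 'e': node 3→1 (fail-walked)  ** P0@[19:19]
i=20 'a': node 1→0 (fail-walked)
i=21 'e': node 0→1  ** P0@[21:21]
i=22 'c': node 1→0 (fail-walked)
i=23 'd': node 0→0
i=24 'b': node 0→2
i=25 'b': node 2→2 (fail-walked)
i=26 'a': node 2→0 (fail-walked)
i=27 'e': node 0→1  ** P0@[27:27]
i=28 'b': node 1→2 (fail-walked)
i=29 'c': node 2→0 (fail-walked)
i=30 'e': node 0→1  ** P0@[30:30]
i=31 'a': node 1→0 (fail-walked)
i=32 'b': node 0→2
i=33 'd': node 2→3  ** P1@[32:33]
i=34 'c': node 3→0 (fail-walked)
i=35 'd': node 0→0
i=36 'e': node 0→1  ** P0@[36:36]
i=37 'b': node 1→2 (fail-walked)
i=38 'd': node 2→3  ** P1@[37:38]
i=39 'b': node 3→2 (fail-walked)
i=40 'b': node 2→2 (fail-walked)
i=41 'b': node 2→2 (fail-walked)
i=42 'd': node 2→3  ** P1@[41:42]
i=43 'b': node 3→2 (fail-walked)
i=44 'e': node 2→1 (fail-walked)  ** P0@[44:44]
i=45 'a': node 1→0 (fail-walked)
i=46 'd': node 0→0
i=47 'e': node 0→1  ** P0@[47:47]
i=48 'a': node 1→0 (fail-walked)
i=49 'b': node 0→2
i=50 'd': node 2→3  ** P1@[49:50]
i=51 'e': node 3→1 (fail-walked)  ** P0@[51:51]
i=52 'b': node 1→2 (fail-walked)
i=53 'e': node 2→1 (fail-walked)  ** P0@[53:53]
i=54 'e': node 1→1 (fail-walked)  ** P0@[54:54]
i=55 'd': node 1→0 (fail-walked)
i=56 'b': node 0→2
i=57 'd': node 2→3  ** P1@[56:57]
i=58 'e': node 3→1 (fail-walked)  ** P0@[58:58]
i=59 'e': node 1→1 (fail-walked)  ** P0@[59:59]

Result: [[3,0],[5,0],[8,1],[11,0],[13,0],[16,1],[18,1],[19,0],[21,0],[27,0],[30,0],[33,1],[36,0],[38,1],[42,1],[44,0],[47,0],[50,1],[51,0],[53,0],[54,0],[57,1],[58,0],[59,0]]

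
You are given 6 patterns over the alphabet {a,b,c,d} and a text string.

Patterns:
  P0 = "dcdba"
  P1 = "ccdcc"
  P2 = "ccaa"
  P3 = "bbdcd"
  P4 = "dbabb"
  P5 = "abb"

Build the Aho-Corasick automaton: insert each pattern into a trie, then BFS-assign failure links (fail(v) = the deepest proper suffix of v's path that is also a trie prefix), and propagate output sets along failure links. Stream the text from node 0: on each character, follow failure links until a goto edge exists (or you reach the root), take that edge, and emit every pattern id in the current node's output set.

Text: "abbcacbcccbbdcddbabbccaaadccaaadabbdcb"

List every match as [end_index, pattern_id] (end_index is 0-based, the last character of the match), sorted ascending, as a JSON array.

Build:
Trie (insert patterns):
  n0 'ε': a→22 b→13 c→6 d→1
  n1 'd': b→18 c→2
  n2 'dc': d→3
  n3 'dcd': b→4
  n4 'dcdb': a→5
  n5 'dcdba': ·  [P0 ends]
  n6 'c': c→7
  n7 'cc': a→11 d→8
  n8 'ccd': c→9
  n9 'ccdc': c→10
  n10 'ccdcc': ·  [P1 ends]
  n11 'cca': a→12
  n12 'ccaa': ·  [P2 ends]
  n13 'b': b→14
  n14 'bb': d→15
  n15 'bbd': c→16
  n16 'bbdc': d→17
  n17 'bbdcd': ·  [P3 ends]
  n18 'db': a→19
  n19 'dba': b→20
  n20 'dbab': b→21
  n21 'dbabb': ·  [P4 ends]
  n22 'a': b→23
  n23 'ab': b→24
  n24 'abb': ·  [P5 ends]

Failure links (BFS by depth):
  n1('d'): parent n0 fail=0; on 'd' 0 → fail=0;  out ∅∪∅=∅
  n6('c'): parent n0 fail=0; on 'c' 0 → fail=0;  out ∅∪∅=∅
  n13('b'): parent n0 fail=0; on 'b' 0 → fail=0;  out ∅∪∅=∅
  n22('a'): parent n0 fail=0; on 'a' 0 → fail=0;  out ∅∪∅=∅
  n2('dc'): parent n1 fail=0; on 'c' 0 → fail=6;  out ∅∪∅=∅
  n7('cc'): parent n6 fail=0; on 'c' 0 → fail=6;  out ∅∪∅=∅
  n14('bb'): parent n13 fail=0; on 'b' 0 → fail=13;  out ∅∪∅=∅
  n18('db'): parent n1 fail=0; on 'b' 0 → fail=13;  out ∅∪∅=∅
  n23('ab'): parent n22 fail=0; on 'b' 0 → fail=13;  out ∅∪∅=∅
  n3('dcd'): parent n2 fail=6; on 'd' 6→0 → fail=1;  out ∅∪∅=∅
  n8('ccd'): parent n7 fail=6; on 'd' 6→0 → fail=1;  out ∅∪∅=∅
  n11('cca'): parent n7 fail=6; on 'a' 6→0 → fail=22;  out ∅∪∅=∅
  n15('bbd'): parent n14 fail=13; on 'd' 13→0 → fail=1;  out ∅∪∅=∅
  n19('dba'): parent n18 fail=13; on 'a' 13→0 → fail=22;  out ∅∪∅=∅
  n24('abb'): parent n23 fail=13; on 'b' 13 → fail=14;  out {5}∪∅={5}
  n4('dcdb'): parent n3 fail=1; on 'b' 1 → fail=18;  out ∅∪∅=∅
  n9('ccdc'): parent n8 fail=1; on 'c' 1 → fail=2;  out ∅∪∅=∅
  n12('ccaa'): parent n11 fail=22; on 'a' 22→0 → fail=22;  out {2}∪∅={2}
  n16('bbdc'): parent n15 fail=1; on 'c' 1 → fail=2;  out ∅∪∅=∅
  n20('dbab'): parent n19 fail=22; on 'b' 22 → fail=23;  out ∅∪∅=∅
  n5('dcdba'): parent n4 fail=18; on 'a' 18 → fail=19;  out {0}∪∅={0}
  n10('ccdcc'): parent n9 fail=2; on 'c' 2→6 → fail=7;  out {1}∪∅={1}
  n17('bbdcd'): parent n16 fail=2; on 'd' 2 → fail=3;  out {3}∪∅={3}
  n21('dbabb'): parent n20 fail=23; on 'b' 23 → fail=24;  out {4}∪{5}={4,5}

Scan:
[0] read 'a'  n0⇒n22
[1] read 'b'  n22⇒n23
[2] read 'b'  n23⇒n24  → match P5@[0:2]
[3] read 'c'  n24⇒n6 (via fail)
[4] read 'a'  n6⇒n22 (via fail)
[5] read 'c'  n22⇒n6 (via fail)
[6] read 'b'  n6⇒n13 (via fail)
[7] read 'c'  n13⇒n6 (via fail)
[8] read 'c'  n6⇒n7
[9] read 'c'  n7⇒n7 (via fail)
[10] read 'b'  n7⇒n13 (via fail)
[11] read 'b'  n13⇒n14
[12] read 'd'  n14⇒n15
[13] read 'c'  n15⇒n16
[14] read 'd'  n16⇒n17  → match P3@[10:14]
[15] read 'd'  n17⇒n1 (via fail)
[16] read 'b'  n1⇒n18
[17] read 'a'  n18⇒n19
[18] read 'b'  n19⇒n20
[19] read 'b'  n20⇒n21  → match P4@[15:19],P5@[17:19]
[20] read 'c'  n21⇒n6 (via fail)
[21] read 'c'  n6⇒n7
[22] read 'a'  n7⇒n11
[23] read 'a'  n11⇒n12  → match P2@[20:23]
[24] read 'a'  n12⇒n22 (via fail)
[25] read 'd'  n22⇒n1 (via fail)
[26] read 'c'  n1⇒n2
[27] read 'c'  n2⇒n7 (via fail)
[28] read 'a'  n7⇒n11
[29] read 'a'  n11⇒n12  → match P2@[26:29]
[30] read 'a'  n12⇒n22 (via fail)
[31] read 'd'  n22⇒n1 (via fail)
[32] read 'a'  n1⇒n22 (via fail)
[33] read 'b'  n22⇒n23
[34] read 'b'  n23⇒n24  → match P5@[32:34]
[35] read 'd'  n24⇒n15 (via fail)
[36] read 'c'  n15⇒n16
[37] read 'b'  n16⇒n13 (via fail)

All matches (sorted): [[2,5],[14,3],[19,4],[19,5],[23,2],[29,2],[34,5]]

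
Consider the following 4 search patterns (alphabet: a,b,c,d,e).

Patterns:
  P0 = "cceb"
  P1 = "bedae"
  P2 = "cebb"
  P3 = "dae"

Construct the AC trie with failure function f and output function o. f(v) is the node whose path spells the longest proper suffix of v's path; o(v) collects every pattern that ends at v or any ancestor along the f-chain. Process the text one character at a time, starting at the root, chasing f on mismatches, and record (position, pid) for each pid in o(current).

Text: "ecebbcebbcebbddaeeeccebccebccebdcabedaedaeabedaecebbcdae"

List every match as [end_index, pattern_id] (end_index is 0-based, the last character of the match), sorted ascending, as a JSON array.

Build automaton:
Trie (insert patterns):
  n0 'ε': b→5 c→1 d→13
  n1 'c': c→2 e→10
  n2 'cc': e→3
  n3 'cce': b→4
  n4 'cceb': ·  ←P0
  n5 'b': e→6
  n6 'be': d→7
  n7 'bed': a→8
  n8 'beda': e→9
  n9 'bedae': ·  ←P1
  n10 'ce': b→11
  n11 'ceb': b→12
  n12 'cebb': ·  ←P2
  n13 'd': a→14
  n14 'da': e→15
  n15 'dae': ·  ←P3

Failure links (BFS by depth):
  fail(1) 'c': from fail(0)=0 chase 'c': 0 ⇒ 0;  out=∅∪out(0)=∅
  fail(5) 'b': from fail(0)=0 chase 'b': 0 ⇒ 0;  out=∅∪out(0)=∅
  fail(13) 'd': from fail(0)=0 chase 'd': 0 ⇒ 0;  out=∅∪out(0)=∅
  fail(2) 'cc': from fail(1)=0 chase 'c': 0 ⇒ 1;  out=∅∪out(1)=∅
  fail(6) 'be': from fail(5)=0 chase 'e': 0 ⇒ 0;  out=∅∪out(0)=∅
  fail(10) 'ce': from fail(1)=0 chase 'e': 0 ⇒ 0;  out=∅∪out(0)=∅
  fail(14) 'da': from fail(13)=0 chase 'a': 0 ⇒ 0;  out=∅∪out(0)=∅
  fail(3) 'cce': from fail(2)=1 chase 'e': 1 ⇒ 10;  out=∅∪out(10)=∅
  fail(7) 'bed': from fail(6)=0 chase 'd': 0 ⇒ 13;  out=∅∪out(13)=∅
  fail(11) 'ceb': from fail(10)=0 chase 'b': 0 ⇒ 5;  out=∅∪out(5)=∅
  fail(15) 'dae': from fail(14)=0 chase 'e': 0 ⇒ 0;  out={3}∪out(0)={3}
  fail(4) 'cceb': from fail(3)=10 chase 'b': 10 ⇒ 11;  out={0}∪out(11)={0}
  fail(8) 'beda': from fail(7)=13 chase 'a': 13 ⇒ 14;  out=∅∪out(14)=∅
  fail(12) 'cebb': from fail(11)=5 chase 'b': 5→0 ⇒ 5;  out={2}∪out(5)={2}
  fail(9) 'bedae': from fail(8)=14 chase 'e': 14 ⇒ 15;  out={1}∪out(15)={1,3}

Text stream:
[0] read 'e'  n0⇒n0
[1] read 'c'  n0⇒n1
[2] read 'e'  n1⇒n10
[3] read 'b'  n10⇒n11
[4] read 'b'  n11⇒n12  → match P2@[1:4]
[5] read 'c'  n12⇒n1 ·f
[6] read 'e'  n1⇒n10
[7] read 'b'  n10⇒n11
[8] read 'b'  n11⇒n12  → match P2@[5:8]
[9] read 'c'  n12⇒n1 ·f
[10] read 'e'  n1⇒n10
[11] read 'b'  n10⇒n11
[12] read 'b'  n11⇒n12  → match P2@[9:12]
[13] read 'd'  n12⇒n13 ·f
[14] read 'd'  n13⇒n13 ·f
[15] read 'a'  n13⇒n14
[16] read 'e'  n14⇒n15  → match P3@[14:16]
[17] read 'e'  n15⇒n0 ·f
[18] read 'e'  n0⇒n0
[19] read 'c'  n0⇒n1
[20] read 'c'  n1⇒n2
[21] read 'e'  n2⇒n3
[22] read 'b'  n3⇒n4  → match P0@[19:22]
[23] read 'c'  n4⇒n1 ·f
[24] read 'c'  n1⇒n2
[25] read 'e'  n2⇒n3
[26] read 'b'  n3⇒n4  → match P0@[23:26]
[27] read 'c'  n4⇒n1 ·f
[28] read 'c'  n1⇒n2
[29] read 'e'  n2⇒n3
[30] read 'b'  n3⇒n4  → match P0@[27:30]
[31] read 'd'  n4⇒n13 ·f
[32] read 'c'  n13⇒n1 ·f
[33] read 'a'  n1⇒n0 ·f
[34] read 'b'  n0⇒n5
[35] read 'e'  n5⇒n6
[36] read 'd'  n6⇒n7
[37] read 'a'  n7⇒n8
[38] read 'e'  n8⇒n9  → match P1@[34:38],P3@[36:38]
[39] read 'd'  n9⇒n13 ·f
[40] read 'a'  n13⇒n14
[41] read 'e'  n14⇒n15  → match P3@[39:41]
[42] read 'a'  n15⇒n0 ·f
[43] read 'b'  n0⇒n5
[44] read 'e'  n5⇒n6
[45] read 'd'  n6⇒n7
[46] read 'a'  n7⇒n8
[47] read 'e'  n8⇒n9  → match P1@[43:47],P3@[45:47]
[48] read 'c'  n9⇒n1 ·f
[49] read 'e'  n1⇒n10
[50] read 'b'  n10⇒n11
[51] read 'b'  n11⇒n12  → match P2@[48:51]
[52] read 'c'  n12⇒n1 ·f
[53] read 'd'  n1⇒n13 ·f
[54] read 'a'  n13⇒n14
[55] read 'e'  n14⇒n15  → match P3@[53:55]

Result: [[4,2],[8,2],[12,2],[16,3],[22,0],[26,0],[30,0],[38,1],[38,3],[41,3],[47,1],[47,3],[51,2],[55,3]]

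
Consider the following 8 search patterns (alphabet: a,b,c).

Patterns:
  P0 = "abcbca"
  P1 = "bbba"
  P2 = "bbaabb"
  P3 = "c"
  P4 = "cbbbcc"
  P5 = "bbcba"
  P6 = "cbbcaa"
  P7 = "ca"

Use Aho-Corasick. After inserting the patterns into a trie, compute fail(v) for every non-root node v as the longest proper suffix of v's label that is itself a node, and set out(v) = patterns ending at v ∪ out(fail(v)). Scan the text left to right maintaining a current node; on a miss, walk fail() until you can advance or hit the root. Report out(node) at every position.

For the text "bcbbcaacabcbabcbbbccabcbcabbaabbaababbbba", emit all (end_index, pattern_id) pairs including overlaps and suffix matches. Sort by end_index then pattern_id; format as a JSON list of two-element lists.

Construct AC machine:
Trie nodes:
  n0 'ε': a→1 b→7 c→15
  n1 'a': b→2
  n2 'ab': c→3
  n3 'abc': b→4
  n4 'abcb': c→5
  n5 'abcbc': a→6
  n6 'abcbca': ·  ←P0
  n7 'b': b→8
  n8 'bb': a→11 b→9 c→21
  n9 'bbb': a→10
  n10 'bbba': ·  ←P1
  n11 'bba': a→12
  n12 'bbaa': b→13
  n13 'bbaab': b→14
  n14 'bbaabb': ·  ←P2
  n15 'c': a→27 b→16  ←P3
  n16 'cb': b→17
  n17 'cbb': b→18 c→24
  n18 'cbbb': c→19
  n19 'cbbbc': c→20
  n20 'cbbbcc': ·  ←P4
  n21 'bbc': b→22
  n22 'bbcb': a→23
  n23 'bbcba': ·  ←P5
  n24 'cbbc': a→25
  n25 'cbbca': a→26
  n26 'cbbcaa': ·  ←P6
  n27 'ca': ·  ←P7

BFS fail/out derivation:
  n1('a'): parent n0 fail=0; on 'a' 0 → fail=0;  out ∅∪∅=∅
  n7('b'): parent n0 fail=0; on 'b' 0 → fail=0;  out ∅∪∅=∅
  n15('c'): parent n0 fail=0; on 'c' 0 → fail=0;  out {3}∪∅={3}
  n2('ab'): parent n1 fail=0; on 'b' 0 → fail=7;  out ∅∪∅=∅
  n8('bb'): parent n7 fail=0; on 'b' 0 → fail=7;  out ∅∪∅=∅
  n16('cb'): parent n15 fail=0; on 'b' 0 → fail=7;  out ∅∪∅=∅
  n27('ca'): parent n15 fail=0; on 'a' 0 → fail=1;  out {7}∪∅={7}
  n3('abc'): parent n2 fail=7; on 'c' 7→0 → fail=15;  out ∅∪{3}={3}
  n9('bbb'): parent n8 fail=7; on 'b' 7 → fail=8;  out ∅∪∅=∅
  n11('bba'): parent n8 fail=7; on 'a' 7→0 → fail=1;  out ∅∪∅=∅
  n17('cbb'): parent n16 fail=7; on 'b' 7 → fail=8;  out ∅∪∅=∅
  n21('bbc'): parent n8 fail=7; on 'c' 7→0 → fail=15;  out ∅∪{3}={3}
  n4('abcb'): parent n3 fail=15; on 'b' 15 → fail=16;  out ∅∪∅=∅
  n10('bbba'): parent n9 fail=8; on 'a' 8 → fail=11;  out {1}∪∅={1}
  n12('bbaa'): parent n11 fail=1; on 'a' 1→0 → fail=1;  out ∅∪∅=∅
  n18('cbbb'): parent n17 fail=8; on 'b' 8 → fail=9;  out ∅∪∅=∅
  n22('bbcb'): parent n21 fail=15; on 'b' 15 → fail=16;  out ∅∪∅=∅
  n24('cbbc'): parent n17 fail=8; on 'c' 8 → fail=21;  out ∅∪{3}={3}
  n5('abcbc'): parent n4 fail=16; on 'c' 16→7→0 → fail=15;  out ∅∪{3}={3}
  n13('bbaab'): parent n12 fail=1; on 'b' 1 → fail=2;  out ∅∪∅=∅
  n19('cbbbc'): parent n18 fail=9; on 'c' 9→8 → fail=21;  out ∅∪{3}={3}
  n23('bbcba'): parent n22 fail=16; on 'a' 16→7→0 → fail=1;  out {5}∪∅={5}
  n25('cbbca'): parent n24 fail=21; on 'a' 21→15 → fail=27;  out ∅∪{7}={7}
  n6('abcbca'): parent n5 fail=15; on 'a' 15 → fail=27;  out {0}∪{7}={0,7}
  n14('bbaabb'): parent n13 fail=2; on 'b' 2→7 → fail=8;  out {2}∪∅={2}
  n20('cbbbcc'): parent n19 fail=21; on 'c' 21→15→0 → fail=15;  out {4}∪{3}={3,4}
  n26('cbbcaa'): parent n25 fail=27; on 'a' 27→1→0 → fail=1;  out {6}∪∅={6}

Run:
pos 0 'b': at 7
pos 1 'c': at 15 (via fail)  emit P3@[1:1]
pos 2 'b': at 16
pos 3 'b': at 17
pos 4 'c': at 24  emit P3@[4:4]
pos 5 'a': at 25  emit P7@[4:5]
pos 6 'a': at 26  emit P6@[1:6]
pos 7 'c': at 15 (via fail)  emit P3@[7:7]
pos 8 'a': at 27  emit P7@[7:8]
pos 9 'b': at 2 (via fail)
pos 10 'c': at 3  emit P3@[10:10]
pos 11 'b': at 4
pos 12 'a': at 1 (via fail)
pos 13 'b': at 2
pos 14 'c': at 3  emit P3@[14:14]
pos 15 'b': at 4
pos 16 'b': at 17 (via fail)
pos 17 'b': at 18
pos 18 'c': at 19  emit P3@[18:18]
pos 19 'c': at 20  emit P3@[19:19],P4@[14:19]
pos 20 'a': at 27 (via fail)  emit P7@[19:20]
pos 21 'b': at 2 (via fail)
pos 22 'c': at 3  emit P3@[22:22]
pos 23 'b': at 4
pos 24 'c': at 5  emit P3@[24:24]
pos 25 'a': at 6  emit P0@[20:25],P7@[24:25]
pos 26 'b': at 2 (via fail)
pos 27 'b': at 8 (via fail)
pos 28 'a': at 11
pos 29 'a': at 12
pos 30 'b': at 13
pos 31 'b': at 14  emit P2@[26:31]
pos 32 'a': at 11 (via fail)
pos 33 'a': at 12
pos 34 'b': at 13
pos 35 'a': at 1 (via fail)
pos 36 'b': at 2
pos 37 'b': at 8 (via fail)
pos 38 'b': at 9
pos 39 'b': at 9 (via fail)
pos 40 'a': at 10  emit P1@[37:40]

Result: [[1,3],[4,3],[5,7],[6,6],[7,3],[8,7],[10,3],[14,3],[18,3],[19,3],[19,4],[20,7],[22,3],[24,3],[25,0],[25,7],[31,2],[40,1]]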